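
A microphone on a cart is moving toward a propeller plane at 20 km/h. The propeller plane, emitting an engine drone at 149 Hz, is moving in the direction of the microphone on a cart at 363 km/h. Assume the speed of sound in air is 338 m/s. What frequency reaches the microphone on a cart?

363 km/h = 100.8 m/s; 20 km/h = 5.556 m/s.
With source approaching and observer approaching, f' = f · (v + v_o)/(v − v_s).
f' = 149 × (338 + 5.556)/(338 − 100.8) = 149 × 343.56/237.17 ≈ 216 Hz.

216 Hz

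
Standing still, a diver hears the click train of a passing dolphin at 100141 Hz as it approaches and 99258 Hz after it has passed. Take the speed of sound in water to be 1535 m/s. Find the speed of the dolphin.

f₁/f₂ = (v + v_s)/(v − v_s), so v_s = v · (f₁ − f₂)/(f₁ + f₂).
v_s = 1535 × (100141 − 99258)/(100141 + 99258) = 1535 × 883/199399 ≈ 6.8 m/s.

6.8 m/s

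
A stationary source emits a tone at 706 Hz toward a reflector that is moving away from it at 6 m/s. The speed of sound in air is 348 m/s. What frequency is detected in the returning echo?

At the reflector (a moving observer), f₁ = f₀ · (v − u)/v = 706 × 342/348 ≈ 694 Hz.
The reflection then acts as a moving source: f₂ = f₁ · v/(v + u) ≈ 682 Hz.
Equivalently f₂ = f₀ · (v − u)/(v + u).

682 Hz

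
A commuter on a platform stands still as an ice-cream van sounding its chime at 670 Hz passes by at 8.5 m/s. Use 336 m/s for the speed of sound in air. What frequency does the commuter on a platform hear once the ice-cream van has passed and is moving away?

653 Hz

Receding: f₂ = f · v/(v + v_s) = 670 × 336/344.5 ≈ 653 Hz.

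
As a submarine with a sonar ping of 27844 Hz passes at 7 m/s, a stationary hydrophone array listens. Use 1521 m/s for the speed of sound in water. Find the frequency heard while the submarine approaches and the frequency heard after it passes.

Approaching: f₁ = f · v/(v − v_s) = 27844 × 1521/1514 ≈ 27973 Hz.
Receding: f₂ = f · v/(v + v_s) = 27844 × 1521/1528 ≈ 27716 Hz.

27973 Hz approaching; 27716 Hz receding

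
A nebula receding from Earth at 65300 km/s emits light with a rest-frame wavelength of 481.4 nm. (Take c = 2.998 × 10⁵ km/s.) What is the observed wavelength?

600.7 nm

β = v/c = 65300/299800 = 0.2178.
Relativistic Doppler for wavelength: λ' = λ₀ · √((1 + β)/(1 − β)).
λ' = 481.4 × √(1.2178/0.7822) = 481.4 × 1.24777 ≈ 600.7 nm.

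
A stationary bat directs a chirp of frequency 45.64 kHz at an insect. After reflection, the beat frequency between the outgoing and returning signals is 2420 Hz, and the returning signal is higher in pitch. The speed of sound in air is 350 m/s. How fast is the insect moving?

Double Doppler shift off a moving reflector: f₂ = f₀ · (v + u)/(v − u) (u > 0 toward emitter).
Returning signal is higher, so f₂ = f₀ + Δf = 45640 + 2420 = 48060 Hz.
Rearranging, u = v · (f₂ − f₀)/(f₂ + f₀) = 350 × 2420/93700 ≈ 9.0 m/s.
So the insect is moving at 9.0 m/s toward the emitter.

9.0 m/s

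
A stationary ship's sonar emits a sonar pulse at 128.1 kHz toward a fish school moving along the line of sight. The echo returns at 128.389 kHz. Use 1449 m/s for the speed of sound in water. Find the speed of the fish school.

Double Doppler shift off a moving reflector: f₂ = f₀ · (v + u)/(v − u) (u > 0 toward emitter).
Rearranging, u = v · (f₂ − f₀)/(f₂ + f₀) = 1449 × 0.289/256.489 ≈ 1.63 m/s.
So the fish school is moving at 1.63 m/s toward the emitter.

1.63 m/s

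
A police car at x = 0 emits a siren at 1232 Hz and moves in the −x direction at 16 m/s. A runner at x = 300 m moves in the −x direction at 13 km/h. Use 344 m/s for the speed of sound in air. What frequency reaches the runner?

13 km/h = 3.611 m/s.
The observer lies on the +x side, so the source is heading away from the observer and the observer is heading toward the source.
Both move, so f' = f · (v + v_o)/(v + v_s).
f' = 1232 × (344 + 3.611)/(344 + 16) = 1232 × 347.61/360 ≈ 1190 Hz.

1190 Hz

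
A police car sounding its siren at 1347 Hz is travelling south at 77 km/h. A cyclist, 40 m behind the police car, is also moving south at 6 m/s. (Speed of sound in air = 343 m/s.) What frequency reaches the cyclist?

1290 Hz

77 km/h = 21.39 m/s.
The cyclist is behind, so the police car is moving away from it while the cyclist is moving toward the police car.
With source receding and observer approaching, f' = f · (v + v_o)/(v + v_s).
f' = 1347 × (343 + 6)/(343 + 21.39) = 1347 × 349/364.39 ≈ 1290 Hz.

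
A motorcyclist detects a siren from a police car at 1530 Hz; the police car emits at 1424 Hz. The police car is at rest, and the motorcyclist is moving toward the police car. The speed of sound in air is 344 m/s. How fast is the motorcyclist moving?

f' = f · (v + v_o)/v ⇒ v_o = v · |f'/f − 1|.
v_o = 344 × |1530/1424 − 1| = 344 × 0.07444 ≈ 26 m/s.

26 m/s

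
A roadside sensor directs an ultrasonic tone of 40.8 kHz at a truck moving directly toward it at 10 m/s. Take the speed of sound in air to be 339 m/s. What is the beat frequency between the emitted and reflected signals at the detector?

2480 Hz

At the truck (a moving observer), f₁ = f₀ · (v + u)/v = 40.8 × 349/339 ≈ 42.00 kHz.
On reflection it acts as a source moving toward the stationary detector: f₂ = f₁ · v/(v − u) = 42.00 × 339/329 ≈ 43.28 kHz.
Equivalently f₂ = f₀ · (v + u)/(v − u).
Beat frequency (with f₀ = 40800 Hz): |f₂ − f₀| = 2u·f₀/(v − u) = 2 × 10 × 40800/329 ≈ 2480 Hz.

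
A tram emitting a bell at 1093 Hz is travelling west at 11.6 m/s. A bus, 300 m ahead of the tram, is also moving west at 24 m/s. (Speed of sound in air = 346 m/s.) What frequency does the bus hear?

The bus is ahead, so the tram is moving toward it while the bus is moving away from the tram.
General Doppler shift: f' = f · (v − v_o)/(v − v_s).
f' = 1093 × (346 − 24)/(346 − 11.6) = 1093 × 322/334.4 ≈ 1052 Hz.

1052 Hz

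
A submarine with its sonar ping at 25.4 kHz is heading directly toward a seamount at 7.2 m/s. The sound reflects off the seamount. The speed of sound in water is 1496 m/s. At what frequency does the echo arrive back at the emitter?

The seamount receives the sound from a moving source: f₁ = f₀ · v/(v − v_e) = 25.4 × 1496/1488.8 ≈ 25.5 kHz.
On the return leg the submarine is a moving observer: f₂ = f₁ · (v + v_e)/v = 25.5 × 1503.2/1496 ≈ 25.6 kHz.

25.6 kHz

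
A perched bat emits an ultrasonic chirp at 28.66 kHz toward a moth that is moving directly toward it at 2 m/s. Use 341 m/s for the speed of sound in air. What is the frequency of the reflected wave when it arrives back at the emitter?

29.0 kHz

The moth first receives the wave as a moving observer: f₁ = f₀ · (v + u)/v = 28.66 × (341 + 2)/341 ≈ 28.8 kHz.
On reflection it acts as a source moving toward the stationary detector: f₂ = f₁ · v/(v − u) = 28.8 × 341/339 ≈ 29.0 kHz.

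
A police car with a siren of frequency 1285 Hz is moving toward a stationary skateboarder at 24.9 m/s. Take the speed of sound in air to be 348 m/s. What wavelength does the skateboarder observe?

Only the source moves, toward the listener, so f' = f · v/(v − v_s).
f' = 1285 × 348/(348 − 24.9) ≈ 1384 Hz.
λ' = v/f' = 348/1384.03 ≈ 25.1 cm.

25.1 cm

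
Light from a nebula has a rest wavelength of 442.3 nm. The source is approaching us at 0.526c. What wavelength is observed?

246.5 nm

Relativistic Doppler for wavelength: λ' = λ₀ · √((1 − β)/(1 + β)).
λ' = 442.3 × √(0.4740/1.5260) = 442.3 × 0.55733 ≈ 246.5 nm.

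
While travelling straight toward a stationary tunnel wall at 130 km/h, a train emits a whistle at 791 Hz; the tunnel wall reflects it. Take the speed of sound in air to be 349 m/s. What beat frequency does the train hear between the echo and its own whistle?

130 km/h = 36.11 m/s.
The tunnel wall receives the sound from a moving source: f₁ = f₀ · v/(v − v_e) = 791 × 349/312.89 ≈ 882.3 Hz.
On the return leg the train is a moving observer: f₂ = f₁ · (v + v_e)/v = 882.3 × 385.11/349 ≈ 973.6 Hz.
Beat against the emitted tone: |f₂ − f₀| = 2v_e·f₀/(v − v_e) = 2 × 36.11 × 791/312.89 ≈ 183 Hz.

183 Hz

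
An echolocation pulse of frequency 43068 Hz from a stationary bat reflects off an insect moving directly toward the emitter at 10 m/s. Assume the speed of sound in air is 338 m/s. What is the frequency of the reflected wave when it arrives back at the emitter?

45694 Hz

At the insect (a moving observer), f₁ = f₀ · (v + u)/v = 43068 × 348/338 ≈ 44342 Hz.
On reflection it acts as a source moving toward the stationary detector: f₂ = f₁ · v/(v − u) = 44342 × 338/328 ≈ 45694 Hz.
Equivalently f₂ = f₀ · (v + u)/(v − u).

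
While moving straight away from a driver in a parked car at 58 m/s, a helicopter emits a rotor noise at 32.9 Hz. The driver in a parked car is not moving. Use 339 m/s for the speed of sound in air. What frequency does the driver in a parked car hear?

With the source moving away from a stationary observer, f' = f · v/(v + v_s).
f' = 32.9 × 339/(339 + 58) = 32.9 × 339/397 ≈ 28.1 Hz.

28.1 Hz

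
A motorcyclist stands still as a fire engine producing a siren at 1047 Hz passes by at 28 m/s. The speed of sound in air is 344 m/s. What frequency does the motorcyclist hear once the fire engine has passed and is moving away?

968 Hz

Receding: f₂ = f · v/(v + v_s) = 1047 × 344/372 ≈ 968 Hz.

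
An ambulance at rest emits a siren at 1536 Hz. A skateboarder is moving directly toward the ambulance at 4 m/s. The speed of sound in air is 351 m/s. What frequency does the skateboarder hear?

Only the observer moves, toward the source, so f' = f · (v + v_o)/v.
f' = 1536 × (351 + 4)/351 = 1536 × 355/351 ≈ 1554 Hz.

1554 Hz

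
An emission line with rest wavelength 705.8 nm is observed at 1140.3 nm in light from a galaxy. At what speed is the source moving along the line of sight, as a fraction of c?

0.446

λ'/λ₀ = 1.6156 > 1 (redshift), so the source is receding.
λ'/λ₀ = √((1 + β)/(1 − β)) for a receding source ⇒ β = (r² − 1)/(r² + 1) with r = λ'/λ₀.
β = (2.6102 − 1)/(2.6102 + 1) ≈ 0.446.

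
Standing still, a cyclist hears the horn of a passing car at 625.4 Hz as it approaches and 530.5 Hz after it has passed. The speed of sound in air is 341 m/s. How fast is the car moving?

f₁/f₂ = (v + v_s)/(v − v_s), so v_s = v · (f₁ − f₂)/(f₁ + f₂).
v_s = 341 × (625.4 − 530.5)/(625.4 + 530.5) = 341 × 94.9/1155.9 ≈ 28 m/s.

28 m/s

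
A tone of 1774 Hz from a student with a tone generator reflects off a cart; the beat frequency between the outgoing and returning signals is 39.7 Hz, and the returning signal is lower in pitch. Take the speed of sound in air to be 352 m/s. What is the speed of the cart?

Double Doppler shift off a moving reflector: f₂ = f₀ · (v + u)/(v − u) (u > 0 toward emitter).
Returning signal is lower, so f₂ = f₀ − Δf = 1774 − 39.7 = 1734.3 Hz.
Rearranging, u = v · (f₂ − f₀)/(f₂ + f₀) = 352 × -39.7/3508.3 ≈ -4.0 m/s.
So the cart is moving at 4.0 m/s away from the emitter.

4.0 m/s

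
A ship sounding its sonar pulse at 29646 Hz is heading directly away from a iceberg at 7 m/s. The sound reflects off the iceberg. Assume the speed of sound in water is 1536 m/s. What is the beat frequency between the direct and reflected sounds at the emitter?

269 Hz

The iceberg receives the sound from a moving source: f₁ = f₀ · v/(v + v_e) = 29646 × 1536/1543 ≈ 29512 Hz.
On the return leg the ship is a moving observer: f₂ = f₁ · (v − v_e)/v = 29512 × 1529/1536 ≈ 29377 Hz.
Equivalently f₂ = f₀ · (v − v_e)/(v + v_e).
Beat against the emitted tone: |f₂ − f₀| = 2v_e·f₀/(v + v_e) = 2 × 7 × 29646/1543 ≈ 269 Hz.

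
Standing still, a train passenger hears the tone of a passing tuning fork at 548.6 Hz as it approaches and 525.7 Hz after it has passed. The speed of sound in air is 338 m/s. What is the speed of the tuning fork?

f₁/f₂ = (v + v_s)/(v − v_s), so v_s = v · (f₁ − f₂)/(f₁ + f₂).
v_s = 338 × (548.6 − 525.7)/(548.6 + 525.7) = 338 × 22.9/1074.3 ≈ 7.2 m/s.

7.2 m/s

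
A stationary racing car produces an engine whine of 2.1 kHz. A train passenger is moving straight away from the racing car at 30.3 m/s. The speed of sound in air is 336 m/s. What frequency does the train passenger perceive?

1.911 kHz

Only the observer moves, away from the source, so f' = f · (v − v_o)/v.
f' = 2.1 × (336 − 30.3)/336 = 2.1 × 305.7/336 ≈ 1.911 kHz.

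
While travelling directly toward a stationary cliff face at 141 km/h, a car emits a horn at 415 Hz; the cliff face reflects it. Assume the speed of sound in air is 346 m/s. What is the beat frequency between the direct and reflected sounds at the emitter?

141 km/h = 39.17 m/s.
The cliff face receives the sound from a moving source: f₁ = f₀ · v/(v − v_e) = 415 × 346/306.83 ≈ 468.0 Hz.
On the return leg the car is a moving observer: f₂ = f₁ · (v + v_e)/v = 468.0 × 385.17/346 ≈ 520.9 Hz.
Beat against the emitted tone: |f₂ − f₀| = 2v_e·f₀/(v − v_e) = 2 × 39.17 × 415/306.83 ≈ 106 Hz.

106 Hz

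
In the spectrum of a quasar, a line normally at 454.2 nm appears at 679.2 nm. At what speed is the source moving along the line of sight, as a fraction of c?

0.382

λ'/λ₀ = 1.4954 > 1 (redshift), so the source is receding.
λ'/λ₀ = √((1 + β)/(1 − β)) for a receding source ⇒ β = (r² − 1)/(r² + 1) with r = λ'/λ₀.
β = (2.2362 − 1)/(2.2362 + 1) ≈ 0.382.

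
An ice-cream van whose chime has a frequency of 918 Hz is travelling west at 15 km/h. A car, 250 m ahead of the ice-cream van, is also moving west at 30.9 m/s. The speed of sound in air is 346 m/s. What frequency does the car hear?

15 km/h = 4.167 m/s.
The car is ahead, so the ice-cream van is moving toward it while the car is moving away from the ice-cream van.
Both move, so f' = f · (v − v_o)/(v − v_s).
f' = 918 × (346 − 30.9)/(346 − 4.167) = 918 × 315.1/341.83 ≈ 846 Hz.

846 Hz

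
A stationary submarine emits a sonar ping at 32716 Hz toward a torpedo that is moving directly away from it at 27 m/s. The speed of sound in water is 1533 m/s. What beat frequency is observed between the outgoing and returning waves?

1132 Hz

The torpedo first receives the wave as a moving observer: f₁ = f₀ · (v − u)/v = 32716 × (1533 − 27)/1533 ≈ 32140 Hz.
On reflection it acts as a source moving away from the stationary detector: f₂ = f₁ · v/(v + u) = 32140 × 1533/1560 ≈ 31584 Hz.
Equivalently f₂ = f₀ · (v − u)/(v + u).
Beat frequency: |f₂ − f₀| = 2u·f₀/(v + u) = 2 × 27 × 32716/1560 ≈ 1132 Hz.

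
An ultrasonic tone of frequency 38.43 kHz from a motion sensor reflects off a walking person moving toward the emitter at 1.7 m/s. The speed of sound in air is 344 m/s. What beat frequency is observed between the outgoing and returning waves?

382 Hz

The walking person first receives the wave as a moving observer: f₁ = f₀ · (v + u)/v = 38.43 × (344 + 1.7)/344 ≈ 38.620 kHz.
On reflection it acts as a source moving toward the stationary detector: f₂ = f₁ · v/(v − u) = 38.620 × 344/342.3 ≈ 38.812 kHz.
Equivalently f₂ = f₀ · (v + u)/(v − u).
Beat frequency (with f₀ = 38430 Hz): |f₂ − f₀| = 2u·f₀/(v − u) = 2 × 1.7 × 38430/342.3 ≈ 382 Hz.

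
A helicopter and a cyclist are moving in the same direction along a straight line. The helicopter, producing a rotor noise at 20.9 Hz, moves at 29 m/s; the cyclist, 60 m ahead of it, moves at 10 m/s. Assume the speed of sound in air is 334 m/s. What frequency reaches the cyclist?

22.2 Hz

The cyclist is ahead, so the helicopter is moving toward it while the cyclist is moving away from the helicopter.
With source approaching and observer receding, f' = f · (v − v_o)/(v − v_s).
f' = 20.9 × (334 − 10)/(334 − 29) = 20.9 × 324/305 ≈ 22.2 Hz.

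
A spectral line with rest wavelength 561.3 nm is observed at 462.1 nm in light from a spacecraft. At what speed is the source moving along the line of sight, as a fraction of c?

0.192c

λ'/λ₀ = 0.8233 < 1 (blueshift), so the source is approaching.
λ'/λ₀ = √((1 − β)/(1 + β)) for an approaching source ⇒ β = (1 − r²)/(1 + r²) with r = λ'/λ₀.
β = (1 − 0.6778)/(1 + 0.6778) ≈ 0.192.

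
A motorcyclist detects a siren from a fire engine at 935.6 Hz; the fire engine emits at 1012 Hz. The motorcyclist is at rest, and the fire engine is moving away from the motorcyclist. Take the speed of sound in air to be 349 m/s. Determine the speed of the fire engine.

f' = f · v/(v + v_s) ⇒ v_s = v · |1 − f/f'|.
v_s = 349 × |1 − 1012/935.6| = 349 × 0.08166 ≈ 28 m/s.

28 m/s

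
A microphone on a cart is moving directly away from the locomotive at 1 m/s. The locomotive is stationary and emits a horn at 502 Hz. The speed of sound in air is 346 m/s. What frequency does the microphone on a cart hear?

501 Hz

Moving observer, stationary source: f' = f · (v − v_o)/v.
f' = 502 × (346 − 1)/346 = 502 × 345/346 ≈ 501 Hz.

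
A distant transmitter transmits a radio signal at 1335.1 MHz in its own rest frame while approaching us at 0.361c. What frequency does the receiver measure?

1948.5 MHz

Relativistic Doppler for frequency: f' = f₀ · √((1 + β)/(1 − β)).
f' = 1335.1 × √(1.3610/0.6390) = 1335.1 × 1.45941 ≈ 1948.5 MHz.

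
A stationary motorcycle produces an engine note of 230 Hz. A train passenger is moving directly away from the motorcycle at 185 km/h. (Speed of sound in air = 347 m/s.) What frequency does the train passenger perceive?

185 km/h = 51.39 m/s.
Only the observer moves, away from the source, so f' = f · (v − v_o)/v.
f' = 230 × (347 − 51.39)/347 = 230 × 295.61/347 ≈ 196 Hz.

196 Hz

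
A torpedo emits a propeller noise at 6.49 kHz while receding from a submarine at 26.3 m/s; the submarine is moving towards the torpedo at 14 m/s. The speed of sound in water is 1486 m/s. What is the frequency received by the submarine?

6.44 kHz

With source receding and observer approaching, f' = f · (v + v_o)/(v + v_s).
f' = 6.49 × (1486 + 14)/(1486 + 26.3) = 6.49 × 1500/1512.3 ≈ 6.44 kHz.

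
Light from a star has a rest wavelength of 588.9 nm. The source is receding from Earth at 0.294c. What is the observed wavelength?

Relativistic Doppler for wavelength: λ' = λ₀ · √((1 + β)/(1 − β)).
λ' = 588.9 × √(1.2940/0.7060) = 588.9 × 1.35383 ≈ 797.3 nm.

797.3 nm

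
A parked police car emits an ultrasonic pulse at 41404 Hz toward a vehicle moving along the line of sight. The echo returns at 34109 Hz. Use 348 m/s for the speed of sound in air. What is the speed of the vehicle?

Double Doppler shift off a moving reflector: f₂ = f₀ · (v + u)/(v − u) (u > 0 toward emitter).
Rearranging, u = v · (f₂ − f₀)/(f₂ + f₀) = 348 × -7295/75513 ≈ -34 m/s.
So the vehicle is moving at 34 m/s away from the emitter.

34 m/s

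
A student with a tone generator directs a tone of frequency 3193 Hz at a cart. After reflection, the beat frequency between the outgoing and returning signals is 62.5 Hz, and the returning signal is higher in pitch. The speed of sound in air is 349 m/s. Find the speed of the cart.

3.4 m/s

Double Doppler shift off a moving reflector: f₂ = f₀ · (v + u)/(v − u) (u > 0 toward emitter).
Returning signal is higher, so f₂ = f₀ + Δf = 3193 + 62.5 = 3255.5 Hz.
Rearranging, u = v · (f₂ − f₀)/(f₂ + f₀) = 349 × 62.5/6448.5 ≈ 3.4 m/s.
So the cart is moving at 3.4 m/s toward the emitter.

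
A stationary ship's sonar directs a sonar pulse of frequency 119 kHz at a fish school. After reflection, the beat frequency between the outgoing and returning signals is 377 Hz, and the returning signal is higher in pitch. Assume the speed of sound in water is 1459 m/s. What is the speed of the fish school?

2.31 m/s

Double Doppler shift off a moving reflector: f₂ = f₀ · (v + u)/(v − u) (u > 0 toward emitter).
Returning signal is higher, so f₂ = f₀ + Δf = 119000 + 377 = 119377 Hz.
Rearranging, u = v · (f₂ − f₀)/(f₂ + f₀) = 1459 × 377/238377 ≈ 2.31 m/s.
So the fish school is moving at 2.31 m/s toward the emitter.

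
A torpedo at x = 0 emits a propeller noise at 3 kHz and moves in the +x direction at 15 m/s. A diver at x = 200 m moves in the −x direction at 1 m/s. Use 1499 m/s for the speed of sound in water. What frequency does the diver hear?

The observer lies on the +x side, so the source is heading toward the observer and the observer is heading toward the source.
Both move, so f' = f · (v + v_o)/(v − v_s).
f' = 3 × (1499 + 1)/(1499 − 15) = 3 × 1500/1484 ≈ 3.03 kHz.

3.03 kHz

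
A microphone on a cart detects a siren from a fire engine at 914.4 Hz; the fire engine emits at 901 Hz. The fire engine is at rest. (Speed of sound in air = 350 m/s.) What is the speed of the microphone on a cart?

5.2 m/s

f' > f, so the microphone on a cart is approaching.
f' = f · (v + v_o)/v ⇒ v_o = v · |f'/f − 1|.
v_o = 350 × |914.4/901 − 1| = 350 × 0.01487 ≈ 5.2 m/s.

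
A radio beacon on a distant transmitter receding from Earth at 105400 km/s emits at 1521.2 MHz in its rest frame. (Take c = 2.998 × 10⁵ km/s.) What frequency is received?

1053.7 MHz

β = v/c = 105400/299800 = 0.3516.
Relativistic Doppler for frequency: f' = f₀ · √((1 − β)/(1 + β)).
f' = 1521.2 × √(0.6484/1.3516) = 1521.2 × 0.69265 ≈ 1053.7 MHz.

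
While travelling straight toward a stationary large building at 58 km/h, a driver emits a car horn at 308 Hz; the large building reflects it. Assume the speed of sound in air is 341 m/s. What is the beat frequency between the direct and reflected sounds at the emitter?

30.5 Hz

58 km/h = 16.11 m/s.
The large building receives the sound from a moving source: f₁ = f₀ · v/(v − v_e) = 308 × 341/324.89 ≈ 323.3 Hz.
On the return leg the driver is a moving observer: f₂ = f₁ · (v + v_e)/v = 323.3 × 357.11/341 ≈ 338.5 Hz.
Equivalently f₂ = f₀ · (v + v_e)/(v − v_e).
Beat against the emitted tone: |f₂ − f₀| = 2v_e·f₀/(v − v_e) = 2 × 16.11 × 308/324.89 ≈ 30.5 Hz.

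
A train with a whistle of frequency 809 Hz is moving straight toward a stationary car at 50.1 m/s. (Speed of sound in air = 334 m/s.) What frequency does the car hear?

Only the source moves, toward the listener, so f' = f · v/(v − v_s).
f' = 809 × 334/(334 − 50.1) = 809 × 334/283.9 ≈ 952 Hz.

952 Hz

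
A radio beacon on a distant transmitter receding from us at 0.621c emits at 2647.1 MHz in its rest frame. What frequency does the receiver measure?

Relativistic Doppler for frequency: f' = f₀ · √((1 − β)/(1 + β)).
f' = 2647.1 × √(0.3790/1.6210) = 2647.1 × 0.48354 ≈ 1280.0 MHz.

1280.0 MHz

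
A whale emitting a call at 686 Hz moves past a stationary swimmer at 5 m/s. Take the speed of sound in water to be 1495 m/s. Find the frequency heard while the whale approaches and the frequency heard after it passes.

688 Hz approaching; 684 Hz receding

Approaching: f₁ = f · v/(v − v_s) = 686 × 1495/1490 ≈ 688 Hz.
Receding: f₂ = f · v/(v + v_s) = 686 × 1495/1500 ≈ 684 Hz.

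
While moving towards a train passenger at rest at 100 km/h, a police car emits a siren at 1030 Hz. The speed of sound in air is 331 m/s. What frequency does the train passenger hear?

100 km/h = 27.78 m/s.
With the source moving toward a stationary observer, f' = f · v/(v − v_s).
f' = 1030 × 331/(331 − 27.78) = 1030 × 331/303.2 ≈ 1124 Hz.

1124 Hz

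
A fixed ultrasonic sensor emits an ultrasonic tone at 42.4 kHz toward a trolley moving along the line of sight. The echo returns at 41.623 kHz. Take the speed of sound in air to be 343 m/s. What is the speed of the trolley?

Double Doppler shift off a moving reflector: f₂ = f₀ · (v + u)/(v − u) (u > 0 toward emitter).
Rearranging, u = v · (f₂ − f₀)/(f₂ + f₀) = 343 × -0.777/84.023 ≈ -3.2 m/s.
So the trolley is moving at 3.2 m/s away from the emitter.

3.2 m/s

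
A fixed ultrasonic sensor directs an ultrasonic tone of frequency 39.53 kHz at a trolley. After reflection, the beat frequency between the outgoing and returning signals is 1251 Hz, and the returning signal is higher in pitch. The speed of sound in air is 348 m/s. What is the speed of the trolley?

5.4 m/s

Double Doppler shift off a moving reflector: f₂ = f₀ · (v + u)/(v − u) (u > 0 toward emitter).
Returning signal is higher, so f₂ = f₀ + Δf = 39530 + 1251 = 40781 Hz.
Rearranging, u = v · (f₂ − f₀)/(f₂ + f₀) = 348 × 1251/80311 ≈ 5.4 m/s.
So the trolley is moving at 5.4 m/s toward the emitter.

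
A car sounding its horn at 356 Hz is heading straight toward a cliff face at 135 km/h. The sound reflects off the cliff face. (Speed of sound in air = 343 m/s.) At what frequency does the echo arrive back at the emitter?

135 km/h = 37.5 m/s.
The cliff face receives the sound from a moving source: f₁ = f₀ · v/(v − v_e) = 356 × 343/305.5 ≈ 400 Hz.
On the return leg the car is a moving observer: f₂ = f₁ · (v + v_e)/v = 400 × 380.5/343 ≈ 443 Hz.

443 Hz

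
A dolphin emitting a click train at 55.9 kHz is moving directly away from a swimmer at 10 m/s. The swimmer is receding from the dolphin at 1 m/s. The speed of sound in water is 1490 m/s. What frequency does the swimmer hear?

55.5 kHz

With source receding and observer receding, f' = f · (v − v_o)/(v + v_s).
f' = 55.9 × (1490 − 1)/(1490 + 10) = 55.9 × 1489/1500 ≈ 55.5 kHz.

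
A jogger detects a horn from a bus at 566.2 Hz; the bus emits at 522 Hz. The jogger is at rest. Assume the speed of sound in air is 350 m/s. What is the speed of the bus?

27 m/s

f' > f, so the bus is approaching.
f' = f · v/(v − v_s) ⇒ v_s = v · |1 − f/f'|.
v_s = 350 × |1 − 522/566.2| = 350 × 0.07806 ≈ 27 m/s.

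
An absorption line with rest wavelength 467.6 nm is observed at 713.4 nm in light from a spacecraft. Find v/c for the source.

λ'/λ₀ = 1.5257 > 1 (redshift), so the source is receding.
λ'/λ₀ = √((1 + β)/(1 − β)) for a receding source ⇒ β = (r² − 1)/(r² + 1) with r = λ'/λ₀.
β = (2.3276 − 1)/(2.3276 + 1) ≈ 0.399.

0.399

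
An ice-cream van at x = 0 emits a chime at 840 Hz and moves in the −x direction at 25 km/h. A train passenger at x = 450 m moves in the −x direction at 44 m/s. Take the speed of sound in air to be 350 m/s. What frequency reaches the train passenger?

927 Hz

25 km/h = 6.944 m/s.
The observer lies on the +x side, so the source is heading away from the observer and the observer is heading toward the source.
Both move, so f' = f · (v + v_o)/(v + v_s).
f' = 840 × (350 + 44)/(350 + 6.944) = 840 × 394/356.94 ≈ 927 Hz.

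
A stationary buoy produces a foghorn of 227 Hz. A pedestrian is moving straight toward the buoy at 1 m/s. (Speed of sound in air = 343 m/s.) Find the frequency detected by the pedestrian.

228 Hz

Moving observer, stationary source: f' = f · (v + v_o)/v.
f' = 227 × (343 + 1)/343 = 227 × 344/343 ≈ 228 Hz.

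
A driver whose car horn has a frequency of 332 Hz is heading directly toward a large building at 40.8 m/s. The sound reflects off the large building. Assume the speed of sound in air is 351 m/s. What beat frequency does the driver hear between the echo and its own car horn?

87 Hz

The large building receives the sound from a moving source: f₁ = f₀ · v/(v − v_e) = 332 × 351/310.2 ≈ 375.7 Hz.
On the return leg the driver is a moving observer: f₂ = f₁ · (v + v_e)/v = 375.7 × 391.8/351 ≈ 419.3 Hz.
Beat against the emitted tone: |f₂ − f₀| = 2v_e·f₀/(v − v_e) = 2 × 40.8 × 332/310.2 ≈ 87 Hz.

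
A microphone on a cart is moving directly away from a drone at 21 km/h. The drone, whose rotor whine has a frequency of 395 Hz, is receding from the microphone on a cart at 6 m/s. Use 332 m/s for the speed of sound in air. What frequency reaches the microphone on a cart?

381 Hz

21 km/h = 5.833 m/s.
Both move, so f' = f · (v − v_o)/(v + v_s).
f' = 395 × (332 − 5.833)/(332 + 6) = 395 × 326.17/338 ≈ 381 Hz.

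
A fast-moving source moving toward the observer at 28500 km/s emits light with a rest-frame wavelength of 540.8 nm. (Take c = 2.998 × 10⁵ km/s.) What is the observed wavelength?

491.6 nm

β = v/c = 28500/299800 = 0.0951.
Relativistic Doppler for wavelength: λ' = λ₀ · √((1 − β)/(1 + β)).
λ' = 540.8 × √(0.9049/1.0951) = 540.8 × 0.90905 ≈ 491.6 nm.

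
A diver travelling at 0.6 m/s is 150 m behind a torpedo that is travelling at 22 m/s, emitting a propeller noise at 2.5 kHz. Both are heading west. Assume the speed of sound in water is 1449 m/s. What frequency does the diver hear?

The diver is behind, so the torpedo is moving away from it while the diver is moving toward the torpedo.
Both move, so f' = f · (v + v_o)/(v + v_s).
f' = 2.5 × (1449 + 0.6)/(1449 + 22) = 2.5 × 1449.6/1471 ≈ 2.46 kHz.

2.46 kHz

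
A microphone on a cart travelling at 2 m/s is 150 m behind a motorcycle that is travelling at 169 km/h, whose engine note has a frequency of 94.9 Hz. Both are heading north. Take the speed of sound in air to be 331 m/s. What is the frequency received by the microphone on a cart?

169 km/h = 46.94 m/s.
The microphone on a cart is behind, so the motorcycle is moving away from it while the microphone on a cart is moving toward the motorcycle.
General Doppler shift: f' = f · (v + v_o)/(v + v_s).
f' = 94.9 × (331 + 2)/(331 + 46.94) = 94.9 × 333/377.94 ≈ 84 Hz.

84 Hz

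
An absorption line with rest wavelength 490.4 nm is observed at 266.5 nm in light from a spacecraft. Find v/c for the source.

0.544

λ'/λ₀ = 0.5434 < 1 (blueshift), so the source is approaching.
λ'/λ₀ = √((1 − β)/(1 + β)) for an approaching source ⇒ β = (1 − r²)/(1 + r²) with r = λ'/λ₀.
β = (1 − 0.2953)/(1 + 0.2953) ≈ 0.544.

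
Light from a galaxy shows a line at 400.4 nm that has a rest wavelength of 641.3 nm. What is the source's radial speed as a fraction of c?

λ'/λ₀ = 0.6244 < 1 (blueshift), so the source is approaching.
λ'/λ₀ = √((1 − β)/(1 + β)) for an approaching source ⇒ β = (1 − r²)/(1 + r²) with r = λ'/λ₀.
β = (1 − 0.3898)/(1 + 0.3898) ≈ 0.439.

0.439c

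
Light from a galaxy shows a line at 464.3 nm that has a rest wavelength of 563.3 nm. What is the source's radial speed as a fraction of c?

λ'/λ₀ = 0.8242 < 1 (blueshift), so the source is approaching.
λ'/λ₀ = √((1 − β)/(1 + β)) for an approaching source ⇒ β = (1 − r²)/(1 + r²) with r = λ'/λ₀.
β = (1 − 0.6794)/(1 + 0.6794) ≈ 0.191.

0.191c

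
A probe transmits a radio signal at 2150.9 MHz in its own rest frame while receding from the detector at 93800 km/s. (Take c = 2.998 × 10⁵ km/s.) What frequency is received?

1556.1 MHz

β = v/c = 93800/299800 = 0.3129.
Relativistic Doppler for frequency: f' = f₀ · √((1 − β)/(1 + β)).
f' = 2150.9 × √(0.6871/1.3129) = 2150.9 × 0.72345 ≈ 1556.1 MHz.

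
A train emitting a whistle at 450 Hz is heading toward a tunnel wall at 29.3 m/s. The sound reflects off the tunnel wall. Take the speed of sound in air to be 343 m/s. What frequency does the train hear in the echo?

534 Hz

The tunnel wall receives the sound from a moving source: f₁ = f₀ · v/(v − v_e) = 450 × 343/313.7 ≈ 492 Hz.
On the return leg the train is a moving observer: f₂ = f₁ · (v + v_e)/v = 492 × 372.3/343 ≈ 534 Hz.
Equivalently f₂ = f₀ · (v + v_e)/(v − v_e).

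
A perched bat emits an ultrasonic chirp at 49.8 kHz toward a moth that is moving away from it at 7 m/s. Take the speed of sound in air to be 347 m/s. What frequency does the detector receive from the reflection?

The moth first receives the wave as a moving observer: f₁ = f₀ · (v − u)/v = 49.8 × (347 − 7)/347 ≈ 48.8 kHz.
On reflection it acts as a source moving away from the stationary detector: f₂ = f₁ · v/(v + u) = 48.8 × 347/354 ≈ 47.8 kHz.
Equivalently f₂ = f₀ · (v − u)/(v + u).

47.8 kHz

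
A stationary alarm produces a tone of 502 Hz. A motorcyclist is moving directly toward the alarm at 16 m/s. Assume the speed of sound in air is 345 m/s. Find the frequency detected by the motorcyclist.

525 Hz

Moving observer, stationary source: f' = f · (v + v_o)/v.
f' = 502 × (345 + 16)/345 = 502 × 361/345 ≈ 525 Hz.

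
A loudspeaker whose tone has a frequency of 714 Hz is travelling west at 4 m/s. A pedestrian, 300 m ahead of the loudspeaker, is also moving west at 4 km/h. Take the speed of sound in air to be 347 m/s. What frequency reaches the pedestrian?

720 Hz

4 km/h = 1.111 m/s.
The pedestrian is ahead, so the loudspeaker is moving toward it while the pedestrian is moving away from the loudspeaker.
Both move, so f' = f · (v − v_o)/(v − v_s).
f' = 714 × (347 − 1.111)/(347 − 4) = 714 × 345.89/343 ≈ 720 Hz.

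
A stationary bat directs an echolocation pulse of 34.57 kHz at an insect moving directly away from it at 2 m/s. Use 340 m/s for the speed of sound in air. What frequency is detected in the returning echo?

34.2 kHz

At the insect (a moving observer), f₁ = f₀ · (v − u)/v = 34.57 × 338/340 ≈ 34.4 kHz.
On reflection it acts as a source moving away from the stationary detector: f₂ = f₁ · v/(v + u) = 34.4 × 340/342 ≈ 34.2 kHz.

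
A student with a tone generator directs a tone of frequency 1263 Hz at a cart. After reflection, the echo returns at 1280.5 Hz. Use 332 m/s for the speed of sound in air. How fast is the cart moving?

2.28 m/s

Double Doppler shift off a moving reflector: f₂ = f₀ · (v + u)/(v − u) (u > 0 toward emitter).
Rearranging, u = v · (f₂ − f₀)/(f₂ + f₀) = 332 × 17.5/2543.5 ≈ 2.28 m/s.
So the cart is moving at 2.28 m/s toward the emitter.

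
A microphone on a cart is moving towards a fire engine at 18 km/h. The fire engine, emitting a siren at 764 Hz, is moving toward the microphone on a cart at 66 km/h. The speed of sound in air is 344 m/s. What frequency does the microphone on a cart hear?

66 km/h = 18.33 m/s; 18 km/h = 5 m/s.
With source approaching and observer approaching, f' = f · (v + v_o)/(v − v_s).
f' = 764 × (344 + 5)/(344 − 18.33) = 764 × 349/325.67 ≈ 819 Hz.

819 Hz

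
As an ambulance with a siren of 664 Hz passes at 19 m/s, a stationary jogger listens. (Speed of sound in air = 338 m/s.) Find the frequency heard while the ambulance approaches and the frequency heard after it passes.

704 Hz approaching; 629 Hz receding

Approaching: f₁ = f · v/(v − v_s) = 664 × 338/319 ≈ 704 Hz.
Receding: f₂ = f · v/(v + v_s) = 664 × 338/357 ≈ 629 Hz.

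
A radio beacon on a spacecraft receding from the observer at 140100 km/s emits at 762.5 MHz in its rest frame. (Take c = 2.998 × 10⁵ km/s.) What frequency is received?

β = v/c = 140100/299800 = 0.4673.
Relativistic Doppler for frequency: f' = f₀ · √((1 − β)/(1 + β)).
f' = 762.5 × √(0.5327/1.4673) = 762.5 × 0.60253 ≈ 459.4 MHz.

459.4 MHz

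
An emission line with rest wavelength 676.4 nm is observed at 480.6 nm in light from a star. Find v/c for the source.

0.329

λ'/λ₀ = 0.7105 < 1 (blueshift), so the source is approaching.
λ'/λ₀ = √((1 − β)/(1 + β)) for an approaching source ⇒ β = (1 − r²)/(1 + r²) with r = λ'/λ₀.
β = (1 − 0.5048)/(1 + 0.5048) ≈ 0.329.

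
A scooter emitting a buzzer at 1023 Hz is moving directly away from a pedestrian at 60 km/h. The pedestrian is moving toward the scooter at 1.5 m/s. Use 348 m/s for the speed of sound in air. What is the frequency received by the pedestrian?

980 Hz

60 km/h = 16.67 m/s.
With source receding and observer approaching, f' = f · (v + v_o)/(v + v_s).
f' = 1023 × (348 + 1.5)/(348 + 16.67) = 1023 × 349.5/364.67 ≈ 980 Hz.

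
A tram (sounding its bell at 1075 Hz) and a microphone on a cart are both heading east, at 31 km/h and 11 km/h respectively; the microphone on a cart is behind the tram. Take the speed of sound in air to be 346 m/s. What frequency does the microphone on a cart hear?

31 km/h = 8.611 m/s; 11 km/h = 3.056 m/s.
The microphone on a cart is behind, so the tram is moving away from it while the microphone on a cart is moving toward the tram.
Both move, so f' = f · (v + v_o)/(v + v_s).
f' = 1075 × (346 + 3.056)/(346 + 8.611) = 1075 × 349.06/354.61 ≈ 1058 Hz.

1058 Hz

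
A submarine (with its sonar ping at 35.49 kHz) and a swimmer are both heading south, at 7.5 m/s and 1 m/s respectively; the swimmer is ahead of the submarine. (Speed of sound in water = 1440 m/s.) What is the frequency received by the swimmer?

35.7 kHz

The swimmer is ahead, so the submarine is moving toward it while the swimmer is moving away from the submarine.
With source approaching and observer receding, f' = f · (v − v_o)/(v − v_s).
f' = 35.49 × (1440 − 1)/(1440 − 7.5) = 35.49 × 1439/1432.5 ≈ 35.7 kHz.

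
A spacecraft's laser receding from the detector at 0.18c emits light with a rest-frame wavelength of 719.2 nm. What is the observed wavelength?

862.7 nm

Relativistic Doppler for wavelength: λ' = λ₀ · √((1 + β)/(1 − β)).
λ' = 719.2 × √(1.1800/0.8200) = 719.2 × 1.19959 ≈ 862.7 nm.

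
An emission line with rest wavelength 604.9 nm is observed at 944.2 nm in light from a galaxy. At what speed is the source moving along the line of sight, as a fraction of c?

0.418

λ'/λ₀ = 1.5609 > 1 (redshift), so the source is receding.
λ'/λ₀ = √((1 + β)/(1 − β)) for a receding source ⇒ β = (r² − 1)/(r² + 1) with r = λ'/λ₀.
β = (2.4365 − 1)/(2.4365 + 1) ≈ 0.418.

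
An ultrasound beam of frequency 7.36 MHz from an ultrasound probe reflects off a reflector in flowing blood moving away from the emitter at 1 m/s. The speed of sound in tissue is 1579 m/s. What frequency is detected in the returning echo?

7.351 MHz

The reflector in flowing blood first receives the wave as a moving observer: f₁ = f₀ · (v − u)/v = 7.36 × (1579 − 1)/1579 ≈ 7.355 MHz.
The reflection then acts as a moving source: f₂ = f₁ · v/(v + u) ≈ 7.351 MHz.
Equivalently f₂ = f₀ · (v − u)/(v + u).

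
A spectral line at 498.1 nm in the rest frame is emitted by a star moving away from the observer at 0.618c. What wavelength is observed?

Relativistic Doppler for wavelength: λ' = λ₀ · √((1 + β)/(1 − β)).
λ' = 498.1 × √(1.6180/0.3820) = 498.1 × 2.05806 ≈ 1025.1 nm.

1025.1 nm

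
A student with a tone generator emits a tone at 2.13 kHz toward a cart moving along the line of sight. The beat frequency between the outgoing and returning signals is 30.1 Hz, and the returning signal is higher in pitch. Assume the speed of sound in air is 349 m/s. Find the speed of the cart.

2.45 m/s

Double Doppler shift off a moving reflector: f₂ = f₀ · (v + u)/(v − u) (u > 0 toward emitter).
Returning signal is higher, so f₂ = f₀ + Δf = 2130 + 30.1 = 2160.1 Hz.
Rearranging, u = v · (f₂ − f₀)/(f₂ + f₀) = 349 × 30.1/4290.1 ≈ 2.45 m/s.
So the cart is moving at 2.45 m/s toward the emitter.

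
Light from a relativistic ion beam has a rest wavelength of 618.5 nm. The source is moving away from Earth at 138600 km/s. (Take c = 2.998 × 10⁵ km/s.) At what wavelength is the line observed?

1020.0 nm

β = v/c = 138600/299800 = 0.4623.
Relativistic Doppler for wavelength: λ' = λ₀ · √((1 + β)/(1 − β)).
λ' = 618.5 × √(1.4623/0.5377) = 618.5 × 1.64912 ≈ 1020.0 nm.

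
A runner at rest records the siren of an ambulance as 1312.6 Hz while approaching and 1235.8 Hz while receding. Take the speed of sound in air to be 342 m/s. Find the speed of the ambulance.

10.3 m/s

f₁/f₂ = (v + v_s)/(v − v_s), so v_s = v · (f₁ − f₂)/(f₁ + f₂).
v_s = 342 × (1312.6 − 1235.8)/(1312.6 + 1235.8) = 342 × 76.8/2548.4 ≈ 10.3 m/s.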